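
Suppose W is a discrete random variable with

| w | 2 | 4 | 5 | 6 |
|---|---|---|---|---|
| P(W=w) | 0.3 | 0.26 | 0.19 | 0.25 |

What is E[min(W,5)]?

E[min(W,5)] = Σ min(w,5)·P(W=w)
 = 2·0.3 + 4·0.26 + 5·0.19 + 5·0.25
 = 0.6 + 1.04 + 0.95 + 1.25
 = 3.84

3.84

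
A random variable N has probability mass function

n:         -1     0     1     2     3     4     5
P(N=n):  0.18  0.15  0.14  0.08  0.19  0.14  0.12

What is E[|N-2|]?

E[|N-2|] = Σ |n-2|·P(N=n)
 = 3·0.18 + 2·0.15 + 1·0.14 + 0·0.08 + 1·0.19 + 2·0.14 + 3·0.12
 = 0.54 + 0.3 + 0.14 + 0 + 0.19 + 0.28 + 0.36
 = 1.81

1.81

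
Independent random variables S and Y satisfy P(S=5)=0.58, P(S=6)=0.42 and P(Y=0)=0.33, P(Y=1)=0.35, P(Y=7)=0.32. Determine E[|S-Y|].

E[|S-Y|] = Σ_s Σ_y |s-y| · P(S=s)P(Y=y)
 = 5·0.1914 + 4·0.203 + 2·0.1856 + 6·0.1386 + 5·0.147 + 1·0.1344
 = 0.957 + 0.812 + 0.3712 + 0.8316 + 0.735 + 0.1344
 = 3.8412

3.8412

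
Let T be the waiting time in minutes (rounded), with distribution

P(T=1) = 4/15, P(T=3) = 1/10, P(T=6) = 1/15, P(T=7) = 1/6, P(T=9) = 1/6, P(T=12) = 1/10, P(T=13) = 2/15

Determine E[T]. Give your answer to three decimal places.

6.567

E[T] = Σ t·P(T=t)
 = 1·4/15 + 3·1/10 + 6·1/15 + 7·1/6 + 9·1/6 + 12·1/10 + 13·2/15
 = 4/15 + 3/10 + 2/5 + 7/6 + 3/2 + 6/5 + 26/15
 = 197/30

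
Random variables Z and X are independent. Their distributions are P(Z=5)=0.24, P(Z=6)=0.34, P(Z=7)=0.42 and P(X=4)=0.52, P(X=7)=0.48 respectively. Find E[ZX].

E[ZX] = Σ_z Σ_x zx · P(Z=z)P(X=x)
 = 20·0.1248 + 35·0.1152 + 24·0.1768 + 42·0.1632 + 28·0.2184 + 49·0.2016
 = 2.496 + 4.032 + 4.2432 + 6.8544 + 6.1152 + 9.8784
 = 33.6192

33.6192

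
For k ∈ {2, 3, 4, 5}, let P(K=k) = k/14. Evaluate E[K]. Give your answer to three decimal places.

E[K] = Σ k·P(K=k)
 = 2·1/7 + 3·3/14 + 4·2/7 + 5·5/14
 = 2/7 + 9/14 + 8/7 + 25/14
 = 27/7

3.857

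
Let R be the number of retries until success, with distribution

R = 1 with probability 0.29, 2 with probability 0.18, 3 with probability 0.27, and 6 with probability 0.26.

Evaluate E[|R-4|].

2.02

E[|R-4|] = Σ |r-4|·P(R=r)
 = 3·0.29 + 2·0.18 + 1·0.27 + 2·0.26
 = 0.87 + 0.36 + 0.27 + 0.52
 = 2.02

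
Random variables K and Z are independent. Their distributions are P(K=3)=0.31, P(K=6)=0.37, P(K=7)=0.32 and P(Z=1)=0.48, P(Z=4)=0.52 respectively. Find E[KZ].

E[KZ] = Σ_k Σ_z kz · P(K=k)P(Z=z)
 = 3·0.1488 + 12·0.1612 + 6·0.1776 + 24·0.1924 + 7·0.1536 + 28·0.1664
 = 0.4464 + 1.9344 + 1.0656 + 4.6176 + 1.0752 + 4.6592
 = 13.7984

13.7984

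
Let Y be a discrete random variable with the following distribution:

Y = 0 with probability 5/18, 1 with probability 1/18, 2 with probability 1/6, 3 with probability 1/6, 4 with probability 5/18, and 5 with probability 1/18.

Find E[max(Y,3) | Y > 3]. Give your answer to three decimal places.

4.167

P(Y > 3) = 5/18 + 1/18 = 1/3.
E[max(Y,3) | Y > 3] = [4·5/18 + 5·1/18] / (1/3)
 = 25/18 / (1/3)
 = 25/6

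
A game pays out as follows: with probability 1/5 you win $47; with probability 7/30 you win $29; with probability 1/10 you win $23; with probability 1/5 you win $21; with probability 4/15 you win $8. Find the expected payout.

24.8

E[payout] = 47·1/5 + 29·7/30 + 23·1/10 + 21·1/5 + 8·4/15
 = 47/5 + 203/30 + 23/10 + 21/5 + 32/15
 = 124/5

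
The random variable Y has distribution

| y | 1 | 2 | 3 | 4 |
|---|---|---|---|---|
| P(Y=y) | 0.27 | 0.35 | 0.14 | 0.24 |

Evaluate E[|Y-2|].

0.89

E[|Y-2|] = Σ |y-2|·P(Y=y)
 = 1·0.27 + 0·0.35 + 1·0.14 + 2·0.24
 = 0.27 + 0 + 0.14 + 0.48
 = 0.89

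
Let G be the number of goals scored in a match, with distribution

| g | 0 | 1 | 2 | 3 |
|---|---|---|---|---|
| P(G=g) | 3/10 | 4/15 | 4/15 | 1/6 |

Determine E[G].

E[G] = Σ g·P(G=g)
 = 0·3/10 + 1·4/15 + 2·4/15 + 3·1/6
 = 0 + 4/15 + 8/15 + 1/2
 = 13/10

1.3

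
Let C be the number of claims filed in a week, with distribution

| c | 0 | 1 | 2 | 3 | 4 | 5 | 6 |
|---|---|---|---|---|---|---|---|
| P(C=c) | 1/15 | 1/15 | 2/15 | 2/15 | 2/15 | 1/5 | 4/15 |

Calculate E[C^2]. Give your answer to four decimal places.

18.5333

E[C^2] = Σ c^2·P(C=c)
 = 0·1/15 + 1·1/15 + 4·2/15 + 9·2/15 + 16·2/15 + 25·1/5 + 36·4/15
 = 0 + 1/15 + 8/15 + 6/5 + 32/15 + 5 + 48/5
 = 278/15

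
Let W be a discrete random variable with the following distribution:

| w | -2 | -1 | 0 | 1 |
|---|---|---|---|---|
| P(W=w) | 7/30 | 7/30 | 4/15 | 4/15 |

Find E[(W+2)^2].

E[(W+2)^2] = Σ (w+2)^2·P(W=w)
 = 0·7/30 + 1·7/30 + 4·4/15 + 9·4/15
 = 0 + 7/30 + 16/15 + 12/5
 = 37/10

3.7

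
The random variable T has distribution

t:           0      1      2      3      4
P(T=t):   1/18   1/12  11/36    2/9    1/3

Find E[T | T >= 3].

3.6

P(T >= 3) = 2/9 + 1/3 = 5/9.
E[T | T >= 3] = [3·2/9 + 4·1/3] / (5/9)
 = 2 / (5/9)
 = 18/5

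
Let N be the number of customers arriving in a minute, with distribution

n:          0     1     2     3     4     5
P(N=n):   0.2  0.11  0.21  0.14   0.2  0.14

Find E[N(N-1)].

E[N(N-1)] = Σ n(n-1)·P(N=n)
 = 0·0.2 + 0·0.11 + 2·0.21 + 6·0.14 + 12·0.2 + 20·0.14
 = 0 + 0 + 0.42 + 0.84 + 2.4 + 2.8
 = 6.46

6.46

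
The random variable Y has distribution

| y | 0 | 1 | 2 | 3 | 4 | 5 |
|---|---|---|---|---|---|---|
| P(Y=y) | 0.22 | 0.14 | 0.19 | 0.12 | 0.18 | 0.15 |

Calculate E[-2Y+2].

-2.7

E[-2Y+2] = Σ (-2y+2)·P(Y=y)
 = 2·0.22 + 0·0.14 + (-2)·0.19 + (-4)·0.12 + (-6)·0.18 + (-8)·0.15
 = 0.44 + 0 + (-0.38) + (-0.48) + (-1.08) + (-1.2)
 = -2.7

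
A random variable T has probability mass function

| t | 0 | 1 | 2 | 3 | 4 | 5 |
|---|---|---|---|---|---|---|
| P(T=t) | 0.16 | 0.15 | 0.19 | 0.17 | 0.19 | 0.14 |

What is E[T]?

E[T] = Σ t·P(T=t)
 = 0·0.16 + 1·0.15 + 2·0.19 + 3·0.17 + 4·0.19 + 5·0.14
 = 0 + 0.15 + 0.38 + 0.51 + 0.76 + 0.7
 = 2.5

2.5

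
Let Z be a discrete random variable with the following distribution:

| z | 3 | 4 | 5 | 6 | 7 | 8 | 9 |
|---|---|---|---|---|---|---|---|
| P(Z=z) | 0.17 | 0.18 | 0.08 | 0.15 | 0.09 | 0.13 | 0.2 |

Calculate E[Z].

E[Z] = Σ z·P(Z=z)
 = 3·0.17 + 4·0.18 + 5·0.08 + 6·0.15 + 7·0.09 + 8·0.13 + 9·0.2
 = 0.51 + 0.72 + 0.4 + 0.9 + 0.63 + 1.04 + 1.8
 = 6

6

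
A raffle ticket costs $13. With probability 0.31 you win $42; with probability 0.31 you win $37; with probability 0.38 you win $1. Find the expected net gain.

E[payout] = 42·0.31 + 37·0.31 + 1·0.38
 = 13.02 + 11.47 + 0.38
 = 24.87
Net = 24.87 - 13 = 11.87

11.87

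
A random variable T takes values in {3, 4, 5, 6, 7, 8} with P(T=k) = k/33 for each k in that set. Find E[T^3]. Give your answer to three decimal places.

265.303

E[T^3] = Σ t^3·P(T=t)
 = 27·1/11 + 64·4/33 + 125·5/33 + 216·2/11 + 343·7/33 + 512·8/33
 = 27/11 + 256/33 + 625/33 + 432/11 + 2401/33 + 4096/33
 = 8755/33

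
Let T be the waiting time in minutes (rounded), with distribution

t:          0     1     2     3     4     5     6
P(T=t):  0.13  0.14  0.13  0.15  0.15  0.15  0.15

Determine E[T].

3.1

E[T] = Σ t·P(T=t)
 = 0·0.13 + 1·0.14 + 2·0.13 + 3·0.15 + 4·0.15 + 5·0.15 + 6·0.15
 = 0 + 0.14 + 0.26 + 0.45 + 0.6 + 0.75 + 0.9
 = 3.1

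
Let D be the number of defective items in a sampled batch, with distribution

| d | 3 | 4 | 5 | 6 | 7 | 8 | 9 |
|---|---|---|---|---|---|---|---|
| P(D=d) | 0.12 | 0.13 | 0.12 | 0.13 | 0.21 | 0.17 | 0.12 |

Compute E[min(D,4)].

3.88

E[min(D,4)] = Σ min(d,4)·P(D=d)
 = 3·0.12 + 4·0.13 + 4·0.12 + 4·0.13 + 4·0.21 + 4·0.17 + 4·0.12
 = 0.36 + 0.52 + 0.48 + 0.52 + 0.84 + 0.68 + 0.48
 = 3.88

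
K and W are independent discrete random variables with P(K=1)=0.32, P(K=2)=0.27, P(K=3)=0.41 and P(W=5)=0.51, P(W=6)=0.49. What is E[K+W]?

7.58

E[K+W] = Σ_k Σ_w (k+w) · P(K=k)P(W=w)
 = 6·0.1632 + 7·0.1568 + 7·0.1377 + 8·0.1323 + 8·0.2091 + 9·0.2009
 = 0.9792 + 1.0976 + 0.9639 + 1.0584 + 1.6728 + 1.8081
 = 7.58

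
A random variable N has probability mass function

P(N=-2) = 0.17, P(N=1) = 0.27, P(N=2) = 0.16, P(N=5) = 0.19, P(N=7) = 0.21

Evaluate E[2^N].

34.1825

E[2^N] = Σ 2^n·P(N=n)
 = 0.25·0.17 + 2·0.27 + 4·0.16 + 32·0.19 + 128·0.21
 = 0.0425 + 0.54 + 0.64 + 6.08 + 26.88
 = 34.1825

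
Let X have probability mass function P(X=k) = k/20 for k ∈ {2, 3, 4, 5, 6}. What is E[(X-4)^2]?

2

E[(X-4)^2] = Σ (x-4)^2·P(X=x)
 = 4·1/10 + 1·3/20 + 0·1/5 + 1·1/4 + 4·3/10
 = 2/5 + 3/20 + 0 + 1/4 + 6/5
 = 2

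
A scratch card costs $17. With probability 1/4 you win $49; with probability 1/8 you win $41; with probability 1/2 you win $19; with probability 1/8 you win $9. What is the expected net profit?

11

E[payout] = 49·1/4 + 41·1/8 + 19·1/2 + 9·1/8
 = 49/4 + 41/8 + 19/2 + 9/8
 = 28
Net = 28 - 17 = 11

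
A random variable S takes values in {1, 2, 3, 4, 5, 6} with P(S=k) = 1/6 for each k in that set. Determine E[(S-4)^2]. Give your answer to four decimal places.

E[(S-4)^2] = Σ (s-4)^2·P(S=s)
 = 9·1/6 + 4·1/6 + 1·1/6 + 0·1/6 + 1·1/6 + 4·1/6
 = 3/2 + 2/3 + 1/6 + 0 + 1/6 + 2/3
 = 19/6

3.1667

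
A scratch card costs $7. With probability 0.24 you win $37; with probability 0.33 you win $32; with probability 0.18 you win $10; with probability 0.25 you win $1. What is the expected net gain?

14.49

E[payout] = 37·0.24 + 32·0.33 + 10·0.18 + 1·0.25
 = 8.88 + 10.56 + 1.8 + 0.25
 = 21.49
Net = 21.49 - 7 = 14.49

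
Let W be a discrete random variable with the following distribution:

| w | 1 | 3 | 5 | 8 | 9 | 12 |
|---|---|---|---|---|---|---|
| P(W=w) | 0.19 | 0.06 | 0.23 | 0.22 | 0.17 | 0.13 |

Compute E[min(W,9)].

E[min(W,9)] = Σ min(w,9)·P(W=w)
 = 1·0.19 + 3·0.06 + 5·0.23 + 8·0.22 + 9·0.17 + 9·0.13
 = 0.19 + 0.18 + 1.15 + 1.76 + 1.53 + 1.17
 = 5.98

5.98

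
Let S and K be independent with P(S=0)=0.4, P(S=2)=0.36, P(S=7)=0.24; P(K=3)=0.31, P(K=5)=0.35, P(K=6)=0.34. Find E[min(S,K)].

1.8528

E[min(S,K)] = Σ_s Σ_k min(s,k) · P(S=s)P(K=k)
 = 0·0.124 + 0·0.14 + 0·0.136 + 2·0.1116 + 2·0.126 + 2·0.1224 + 3·0.0744 + 5·0.084 + 6·0.0816
 = 0 + 0 + 0 + 0.2232 + 0.252 + 0.2448 + 0.2232 + 0.42 + 0.4896
 = 1.8528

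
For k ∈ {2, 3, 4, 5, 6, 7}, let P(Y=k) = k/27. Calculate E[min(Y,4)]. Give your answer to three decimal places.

3.741

E[min(Y,4)] = Σ min(y,4)·P(Y=y)
 = 2·2/27 + 3·1/9 + 4·4/27 + 4·5/27 + 4·2/9 + 4·7/27
 = 4/27 + 1/3 + 16/27 + 20/27 + 8/9 + 28/27
 = 101/27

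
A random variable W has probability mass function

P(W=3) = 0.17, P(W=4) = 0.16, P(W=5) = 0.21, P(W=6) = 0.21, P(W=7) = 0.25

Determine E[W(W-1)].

23.94

E[W(W-1)] = Σ w(w-1)·P(W=w)
 = 6·0.17 + 12·0.16 + 20·0.21 + 30·0.21 + 42·0.25
 = 1.02 + 1.92 + 4.2 + 6.3 + 10.5
 = 23.94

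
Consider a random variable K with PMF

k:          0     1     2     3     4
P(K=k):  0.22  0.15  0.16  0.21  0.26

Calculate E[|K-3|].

E[|K-3|] = Σ |k-3|·P(K=k)
 = 3·0.22 + 2·0.15 + 1·0.16 + 0·0.21 + 1·0.26
 = 0.66 + 0.3 + 0.16 + 0 + 0.26
 = 1.38

1.38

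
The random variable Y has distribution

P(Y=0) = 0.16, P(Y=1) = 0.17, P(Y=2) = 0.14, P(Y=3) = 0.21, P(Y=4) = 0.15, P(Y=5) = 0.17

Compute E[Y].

E[Y] = Σ y·P(Y=y)
 = 0·0.16 + 1·0.17 + 2·0.14 + 3·0.21 + 4·0.15 + 5·0.17
 = 0 + 0.17 + 0.28 + 0.63 + 0.6 + 0.85
 = 2.53

2.53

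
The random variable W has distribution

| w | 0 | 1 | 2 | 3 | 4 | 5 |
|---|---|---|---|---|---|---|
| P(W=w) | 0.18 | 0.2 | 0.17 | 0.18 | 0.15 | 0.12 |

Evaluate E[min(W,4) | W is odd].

2.44

P(W is odd) = 0.2 + 0.18 + 0.12 = 0.5.
E[min(W,4) | W is odd] = [1·0.2 + 3·0.18 + 4·0.12] / 0.5
 = 1.22 / 0.5
 = 61/25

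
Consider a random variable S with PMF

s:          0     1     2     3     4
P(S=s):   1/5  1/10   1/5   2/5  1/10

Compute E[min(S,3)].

2

E[min(S,3)] = Σ min(s,3)·P(S=s)
 = 0·1/5 + 1·1/10 + 2·1/5 + 3·2/5 + 3·1/10
 = 0 + 1/10 + 2/5 + 6/5 + 3/10
 = 2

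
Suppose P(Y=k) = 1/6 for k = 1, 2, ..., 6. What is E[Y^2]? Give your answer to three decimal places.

E[Y^2] = Σ y^2·P(Y=y)
 = 1·1/6 + 4·1/6 + 9·1/6 + 16·1/6 + 25·1/6 + 36·1/6
 = 1/6 + 2/3 + 3/2 + 8/3 + 25/6 + 6
 = 91/6

15.167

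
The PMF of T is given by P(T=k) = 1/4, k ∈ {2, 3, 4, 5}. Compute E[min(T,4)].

3.25

E[min(T,4)] = Σ min(t,4)·P(T=t)
 = 2·1/4 + 3·1/4 + 4·1/4 + 4·1/4
 = 1/2 + 3/4 + 1 + 1
 = 13/4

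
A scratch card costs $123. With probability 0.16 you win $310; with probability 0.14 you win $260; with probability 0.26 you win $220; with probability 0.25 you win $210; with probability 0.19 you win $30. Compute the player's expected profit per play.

E[payout] = 310·0.16 + 260·0.14 + 220·0.26 + 210·0.25 + 30·0.19
 = 49.6 + 36.4 + 57.2 + 52.5 + 5.7
 = 201.4
Net = 201.4 - 123 = 78.4

78.4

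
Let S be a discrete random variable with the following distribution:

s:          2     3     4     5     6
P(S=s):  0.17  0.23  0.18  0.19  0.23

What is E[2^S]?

26.2

E[2^S] = Σ 2^s·P(S=s)
 = 4·0.17 + 8·0.23 + 16·0.18 + 32·0.19 + 64·0.23
 = 0.68 + 1.84 + 2.88 + 6.08 + 14.72
 = 26.2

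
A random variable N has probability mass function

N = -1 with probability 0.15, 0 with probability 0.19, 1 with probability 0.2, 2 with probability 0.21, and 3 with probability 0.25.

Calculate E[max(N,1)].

1.71

E[max(N,1)] = Σ max(n,1)·P(N=n)
 = 1·0.15 + 1·0.19 + 1·0.2 + 2·0.21 + 3·0.25
 = 0.15 + 0.19 + 0.2 + 0.42 + 0.75
 = 1.71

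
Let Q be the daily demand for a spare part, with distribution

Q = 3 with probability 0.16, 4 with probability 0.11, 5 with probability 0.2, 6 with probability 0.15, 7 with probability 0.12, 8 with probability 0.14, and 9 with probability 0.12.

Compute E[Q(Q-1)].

E[Q(Q-1)] = Σ q(q-1)·P(Q=q)
 = 6·0.16 + 12·0.11 + 20·0.2 + 30·0.15 + 42·0.12 + 56·0.14 + 72·0.12
 = 0.96 + 1.32 + 4 + 4.5 + 5.04 + 7.84 + 8.64
 = 32.3

32.3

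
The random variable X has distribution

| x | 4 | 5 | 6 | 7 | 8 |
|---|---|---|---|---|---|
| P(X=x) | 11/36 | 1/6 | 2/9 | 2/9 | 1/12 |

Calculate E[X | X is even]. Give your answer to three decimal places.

P(X is even) = 11/36 + 2/9 + 1/12 = 11/18.
E[X | X is even] = [4·11/36 + 6·2/9 + 8·1/12] / (11/18)
 = 29/9 / (11/18)
 = 58/11

5.273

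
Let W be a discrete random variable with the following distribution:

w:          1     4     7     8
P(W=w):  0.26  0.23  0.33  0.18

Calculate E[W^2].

31.63

E[W^2] = Σ w^2·P(W=w)
 = 1·0.26 + 16·0.23 + 49·0.33 + 64·0.18
 = 0.26 + 3.68 + 16.17 + 11.52
 = 31.63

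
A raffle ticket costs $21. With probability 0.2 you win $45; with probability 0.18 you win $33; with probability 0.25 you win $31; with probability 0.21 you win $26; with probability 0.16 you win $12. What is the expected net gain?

9.07

E[payout] = 45·0.2 + 33·0.18 + 31·0.25 + 26·0.21 + 12·0.16
 = 9 + 5.94 + 7.75 + 5.46 + 1.92
 = 30.07
Net = 30.07 - 21 = 9.07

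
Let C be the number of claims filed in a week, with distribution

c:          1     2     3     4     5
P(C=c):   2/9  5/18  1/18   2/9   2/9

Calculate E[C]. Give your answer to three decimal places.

E[C] = Σ c·P(C=c)
 = 1·2/9 + 2·5/18 + 3·1/18 + 4·2/9 + 5·2/9
 = 2/9 + 5/9 + 1/6 + 8/9 + 10/9
 = 53/18

2.944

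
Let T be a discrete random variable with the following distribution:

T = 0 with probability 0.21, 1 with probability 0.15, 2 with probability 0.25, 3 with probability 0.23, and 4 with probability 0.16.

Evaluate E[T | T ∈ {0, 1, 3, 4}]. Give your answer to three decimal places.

P(T ∈ {0, 1, 3, 4}) = 0.21 + 0.15 + 0.23 + 0.16 = 0.75.
E[T | T ∈ {0, 1, 3, 4}] = [0·0.21 + 1·0.15 + 3·0.23 + 4·0.16] / 0.75
 = 1.48 / 0.75
 = 148/75

1.973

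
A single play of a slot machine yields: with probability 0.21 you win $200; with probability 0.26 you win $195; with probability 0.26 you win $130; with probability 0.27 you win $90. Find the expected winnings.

E[payout] = 200·0.21 + 195·0.26 + 130·0.26 + 90·0.27
 = 42 + 50.7 + 33.8 + 24.3
 = 150.8

150.8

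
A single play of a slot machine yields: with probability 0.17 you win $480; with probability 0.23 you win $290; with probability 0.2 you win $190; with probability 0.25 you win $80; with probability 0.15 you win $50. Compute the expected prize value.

213.8

E[payout] = 480·0.17 + 290·0.23 + 190·0.2 + 80·0.25 + 50·0.15
 = 81.6 + 66.7 + 38 + 20 + 7.5
 = 213.8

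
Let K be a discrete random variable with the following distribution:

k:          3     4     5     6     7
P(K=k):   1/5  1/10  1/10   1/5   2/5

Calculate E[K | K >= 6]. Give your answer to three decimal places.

P(K >= 6) = 1/5 + 2/5 = 3/5.
E[K | K >= 6] = [6·1/5 + 7·2/5] / (3/5)
 = 4 / (3/5)
 = 20/3

6.667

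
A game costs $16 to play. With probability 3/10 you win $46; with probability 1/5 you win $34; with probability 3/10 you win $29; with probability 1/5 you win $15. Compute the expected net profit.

16.3

E[payout] = 46·3/10 + 34·1/5 + 29·3/10 + 15·1/5
 = 69/5 + 34/5 + 87/10 + 3
 = 323/10
Net = 323/10 - 16 = 163/10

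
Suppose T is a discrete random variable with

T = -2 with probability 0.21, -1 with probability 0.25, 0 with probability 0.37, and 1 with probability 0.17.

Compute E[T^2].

1.26

E[T^2] = Σ t^2·P(T=t)
 = 4·0.21 + 1·0.25 + 0·0.37 + 1·0.17
 = 0.84 + 0.25 + 0 + 0.17
 = 1.26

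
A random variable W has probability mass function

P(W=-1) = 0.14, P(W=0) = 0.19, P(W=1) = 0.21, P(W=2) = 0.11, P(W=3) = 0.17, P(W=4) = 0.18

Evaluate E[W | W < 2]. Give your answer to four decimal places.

P(W < 2) = 0.14 + 0.19 + 0.21 = 0.54.
E[W | W < 2] = [(-1)·0.14 + 0·0.19 + 1·0.21] / 0.54
 = 0.07 / 0.54
 = 7/54

0.1296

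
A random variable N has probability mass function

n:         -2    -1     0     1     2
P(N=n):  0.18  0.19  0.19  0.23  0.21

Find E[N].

E[N] = Σ n·P(N=n)
 = (-2)·0.18 + (-1)·0.19 + 0·0.19 + 1·0.23 + 2·0.21
 = (-0.36) + (-0.19) + 0 + 0.23 + 0.42
 = 0.1

0.1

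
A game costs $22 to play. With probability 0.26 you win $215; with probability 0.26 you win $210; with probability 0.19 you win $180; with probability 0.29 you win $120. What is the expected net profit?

E[payout] = 215·0.26 + 210·0.26 + 180·0.19 + 120·0.29
 = 55.9 + 54.6 + 34.2 + 34.8
 = 179.5
Net = 179.5 - 22 = 157.5

157.5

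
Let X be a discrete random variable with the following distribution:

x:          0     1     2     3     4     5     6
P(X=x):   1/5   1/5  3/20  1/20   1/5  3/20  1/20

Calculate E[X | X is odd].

P(X is odd) = 1/5 + 1/20 + 3/20 = 2/5.
E[X | X is odd] = [1·1/5 + 3·1/20 + 5·3/20] / (2/5)
 = 11/10 / (2/5)
 = 11/4

2.75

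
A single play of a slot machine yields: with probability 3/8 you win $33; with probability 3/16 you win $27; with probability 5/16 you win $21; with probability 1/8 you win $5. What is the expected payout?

24.625

E[payout] = 33·3/8 + 27·3/16 + 21·5/16 + 5·1/8
 = 99/8 + 81/16 + 105/16 + 5/8
 = 197/8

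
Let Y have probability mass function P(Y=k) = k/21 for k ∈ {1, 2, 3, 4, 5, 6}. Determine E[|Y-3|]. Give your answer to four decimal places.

1.7143

E[|Y-3|] = Σ |y-3|·P(Y=y)
 = 2·1/21 + 1·2/21 + 0·1/7 + 1·4/21 + 2·5/21 + 3·2/7
 = 2/21 + 2/21 + 0 + 4/21 + 10/21 + 6/7
 = 12/7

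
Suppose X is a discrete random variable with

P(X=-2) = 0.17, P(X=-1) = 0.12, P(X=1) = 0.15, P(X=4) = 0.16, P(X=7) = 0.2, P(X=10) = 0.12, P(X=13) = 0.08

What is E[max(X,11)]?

11.16

E[max(X,11)] = Σ max(x,11)·P(X=x)
 = 11·0.17 + 11·0.12 + 11·0.15 + 11·0.16 + 11·0.2 + 11·0.12 + 13·0.08
 = 1.87 + 1.32 + 1.65 + 1.76 + 2.2 + 1.32 + 1.04
 = 11.16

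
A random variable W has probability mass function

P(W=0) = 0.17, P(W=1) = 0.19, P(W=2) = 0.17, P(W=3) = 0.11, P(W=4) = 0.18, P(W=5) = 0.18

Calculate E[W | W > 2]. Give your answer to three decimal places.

P(W > 2) = 0.11 + 0.18 + 0.18 = 0.47.
E[W | W > 2] = [3·0.11 + 4·0.18 + 5·0.18] / 0.47
 = 1.95 / 0.47
 = 195/47

4.149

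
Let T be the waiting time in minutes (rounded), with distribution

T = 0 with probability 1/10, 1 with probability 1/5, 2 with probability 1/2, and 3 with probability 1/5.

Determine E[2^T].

4.1

E[2^T] = Σ 2^t·P(T=t)
 = 1·1/10 + 2·1/5 + 4·1/2 + 8·1/5
 = 1/10 + 2/5 + 2 + 8/5
 = 41/10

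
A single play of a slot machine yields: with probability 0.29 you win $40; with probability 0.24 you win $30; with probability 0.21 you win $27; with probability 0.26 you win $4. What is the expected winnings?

25.51

E[payout] = 40·0.29 + 30·0.24 + 27·0.21 + 4·0.26
 = 11.6 + 7.2 + 5.67 + 1.04
 = 25.51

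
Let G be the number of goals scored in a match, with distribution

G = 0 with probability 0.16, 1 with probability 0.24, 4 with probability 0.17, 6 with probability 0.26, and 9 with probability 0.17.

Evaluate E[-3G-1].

E[-3G-1] = Σ (-3g-1)·P(G=g)
 = (-1)·0.16 + (-4)·0.24 + (-13)·0.17 + (-19)·0.26 + (-28)·0.17
 = (-0.16) + (-0.96) + (-2.21) + (-4.94) + (-4.76)
 = -13.03

-13.03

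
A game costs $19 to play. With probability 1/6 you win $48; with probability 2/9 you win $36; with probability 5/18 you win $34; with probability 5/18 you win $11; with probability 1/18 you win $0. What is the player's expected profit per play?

9.5

E[payout] = 48·1/6 + 36·2/9 + 34·5/18 + 11·5/18 + 0·1/18
 = 8 + 8 + 85/9 + 55/18 + 0
 = 57/2
Net = 57/2 - 19 = 19/2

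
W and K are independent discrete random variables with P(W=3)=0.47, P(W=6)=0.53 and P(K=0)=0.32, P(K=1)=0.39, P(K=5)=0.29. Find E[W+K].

E[W+K] = Σ_w Σ_k (w+k) · P(W=w)P(K=k)
 = 3·0.1504 + 4·0.1833 + 8·0.1363 + 6·0.1696 + 7·0.2067 + 11·0.1537
 = 0.4512 + 0.7332 + 1.0904 + 1.0176 + 1.4469 + 1.6907
 = 6.43

6.43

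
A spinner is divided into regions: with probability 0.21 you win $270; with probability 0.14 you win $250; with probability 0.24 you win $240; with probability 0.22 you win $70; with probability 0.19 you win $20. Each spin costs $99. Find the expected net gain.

E[payout] = 270·0.21 + 250·0.14 + 240·0.24 + 70·0.22 + 20·0.19
 = 56.7 + 35 + 57.6 + 15.4 + 3.8
 = 168.5
Net = 168.5 - 99 = 69.5

69.5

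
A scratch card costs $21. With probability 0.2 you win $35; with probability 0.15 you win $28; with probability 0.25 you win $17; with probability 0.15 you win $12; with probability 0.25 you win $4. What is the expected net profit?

-2.75

E[payout] = 35·0.2 + 28·0.15 + 17·0.25 + 12·0.15 + 4·0.25
 = 7 + 4.2 + 4.25 + 1.8 + 1
 = 18.25
Net = 18.25 - 21 = -2.75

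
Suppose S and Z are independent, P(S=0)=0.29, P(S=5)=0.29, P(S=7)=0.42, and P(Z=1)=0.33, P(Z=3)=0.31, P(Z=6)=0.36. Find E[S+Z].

E[S+Z] = Σ_s Σ_z (s+z) · P(S=s)P(Z=z)
 = 1·0.0957 + 3·0.0899 + 6·0.1044 + 6·0.0957 + 8·0.0899 + 11·0.1044 + 8·0.1386 + 10·0.1302 + 13·0.1512
 = 0.0957 + 0.2697 + 0.6264 + 0.5742 + 0.7192 + 1.1484 + 1.1088 + 1.302 + 1.9656
 = 7.81

7.81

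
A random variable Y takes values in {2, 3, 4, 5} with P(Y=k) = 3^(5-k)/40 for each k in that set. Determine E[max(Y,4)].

4.025

E[max(Y,4)] = Σ max(y,4)·P(Y=y)
 = 4·27/40 + 4·9/40 + 4·3/40 + 5·1/40
 = 27/10 + 9/10 + 3/10 + 1/8
 = 161/40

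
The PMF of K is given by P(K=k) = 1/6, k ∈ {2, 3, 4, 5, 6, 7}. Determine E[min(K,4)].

3.5

E[min(K,4)] = Σ min(k,4)·P(K=k)
 = 2·1/6 + 3·1/6 + 4·1/6 + 4·1/6 + 4·1/6 + 4·1/6
 = 1/3 + 1/2 + 2/3 + 2/3 + 2/3 + 2/3
 = 7/2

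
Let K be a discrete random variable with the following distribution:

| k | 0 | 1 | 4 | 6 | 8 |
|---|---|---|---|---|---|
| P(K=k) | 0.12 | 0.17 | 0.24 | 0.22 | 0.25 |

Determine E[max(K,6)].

E[max(K,6)] = Σ max(k,6)·P(K=k)
 = 6·0.12 + 6·0.17 + 6·0.24 + 6·0.22 + 8·0.25
 = 0.72 + 1.02 + 1.44 + 1.32 + 2
 = 6.5

6.5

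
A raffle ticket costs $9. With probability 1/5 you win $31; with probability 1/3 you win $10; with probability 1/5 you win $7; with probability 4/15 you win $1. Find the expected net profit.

2.2

E[payout] = 31·1/5 + 10·1/3 + 7·1/5 + 1·4/15
 = 31/5 + 10/3 + 7/5 + 4/15
 = 56/5
Net = 56/5 - 9 = 11/5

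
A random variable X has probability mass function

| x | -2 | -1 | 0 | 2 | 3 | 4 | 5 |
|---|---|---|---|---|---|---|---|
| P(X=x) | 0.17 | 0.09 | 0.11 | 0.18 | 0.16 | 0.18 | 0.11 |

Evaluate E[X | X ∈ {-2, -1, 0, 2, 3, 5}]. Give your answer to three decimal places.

1.171

P(X ∈ {-2, -1, 0, 2, 3, 5}) = 0.17 + 0.09 + 0.11 + 0.18 + 0.16 + 0.11 = 0.82.
E[X | X ∈ {-2, -1, 0, 2, 3, 5}] = [(-2)·0.17 + (-1)·0.09 + 0·0.11 + 2·0.18 + 3·0.16 + 5·0.11] / 0.82
 = 0.96 / 0.82
 = 48/41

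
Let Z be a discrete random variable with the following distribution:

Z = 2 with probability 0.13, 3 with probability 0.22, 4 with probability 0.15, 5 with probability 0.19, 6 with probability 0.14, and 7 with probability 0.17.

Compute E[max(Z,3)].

E[max(Z,3)] = Σ max(z,3)·P(Z=z)
 = 3·0.13 + 3·0.22 + 4·0.15 + 5·0.19 + 6·0.14 + 7·0.17
 = 0.39 + 0.66 + 0.6 + 0.95 + 0.84 + 1.19
 = 4.63

4.63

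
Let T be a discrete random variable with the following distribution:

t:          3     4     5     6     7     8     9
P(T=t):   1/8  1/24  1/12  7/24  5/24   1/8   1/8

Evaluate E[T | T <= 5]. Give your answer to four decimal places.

P(T <= 5) = 1/8 + 1/24 + 1/12 = 1/4.
E[T | T <= 5] = [3·1/8 + 4·1/24 + 5·1/12] / (1/4)
 = 23/24 / (1/4)
 = 23/6

3.8333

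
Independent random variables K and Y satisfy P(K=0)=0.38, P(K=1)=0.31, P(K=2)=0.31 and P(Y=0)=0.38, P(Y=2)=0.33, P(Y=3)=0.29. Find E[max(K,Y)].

E[max(K,Y)] = Σ_k Σ_y max(k,y) · P(K=k)P(Y=y)
 = 0·0.1444 + 2·0.1254 + 3·0.1102 + 1·0.1178 + 2·0.1023 + 3·0.0899 + 2·0.1178 + 2·0.1023 + 3·0.0899
 = 0 + 0.2508 + 0.3306 + 0.1178 + 0.2046 + 0.2697 + 0.2356 + 0.2046 + 0.2697
 = 1.8834

1.8834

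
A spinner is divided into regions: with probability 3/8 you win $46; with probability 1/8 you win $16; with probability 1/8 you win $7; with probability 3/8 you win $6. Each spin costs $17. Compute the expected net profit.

5.375

E[payout] = 46·3/8 + 16·1/8 + 7·1/8 + 6·3/8
 = 69/4 + 2 + 7/8 + 9/4
 = 179/8
Net = 179/8 - 17 = 43/8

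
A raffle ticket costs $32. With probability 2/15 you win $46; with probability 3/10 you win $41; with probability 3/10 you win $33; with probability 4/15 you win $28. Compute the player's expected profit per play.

3.8

E[payout] = 46·2/15 + 41·3/10 + 33·3/10 + 28·4/15
 = 92/15 + 123/10 + 99/10 + 112/15
 = 179/5
Net = 179/5 - 32 = 19/5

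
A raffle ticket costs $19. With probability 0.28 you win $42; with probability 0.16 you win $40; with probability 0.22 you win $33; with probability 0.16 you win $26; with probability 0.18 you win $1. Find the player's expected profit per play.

E[payout] = 42·0.28 + 40·0.16 + 33·0.22 + 26·0.16 + 1·0.18
 = 11.76 + 6.4 + 7.26 + 4.16 + 0.18
 = 29.76
Net = 29.76 - 19 = 10.76

10.76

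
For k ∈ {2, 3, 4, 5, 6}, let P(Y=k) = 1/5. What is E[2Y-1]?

7

E[2Y-1] = Σ (2y-1)·P(Y=y)
 = 3·1/5 + 5·1/5 + 7·1/5 + 9·1/5 + 11·1/5
 = 3/5 + 1 + 7/5 + 9/5 + 11/5
 = 7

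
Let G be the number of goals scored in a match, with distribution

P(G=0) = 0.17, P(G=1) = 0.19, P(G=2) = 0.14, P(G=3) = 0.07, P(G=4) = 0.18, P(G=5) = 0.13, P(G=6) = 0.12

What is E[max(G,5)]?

5.12

E[max(G,5)] = Σ max(g,5)·P(G=g)
 = 5·0.17 + 5·0.19 + 5·0.14 + 5·0.07 + 5·0.18 + 5·0.13 + 6·0.12
 = 0.85 + 0.95 + 0.7 + 0.35 + 0.9 + 0.65 + 0.72
 = 5.12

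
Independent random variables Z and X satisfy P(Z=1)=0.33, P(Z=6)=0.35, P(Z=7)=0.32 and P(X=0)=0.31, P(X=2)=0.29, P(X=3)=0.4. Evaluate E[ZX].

8.3126

E[ZX] = Σ_z Σ_x zx · P(Z=z)P(X=x)
 = 0·0.1023 + 2·0.0957 + 3·0.132 + 0·0.1085 + 12·0.1015 + 18·0.14 + 0·0.0992 + 14·0.0928 + 21·0.128
 = 0 + 0.1914 + 0.396 + 0 + 1.218 + 2.52 + 0 + 1.2992 + 2.688
 = 8.3126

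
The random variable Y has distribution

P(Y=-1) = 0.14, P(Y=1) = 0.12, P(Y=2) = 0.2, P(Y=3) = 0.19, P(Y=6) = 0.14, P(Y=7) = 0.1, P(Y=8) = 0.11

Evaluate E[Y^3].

E[Y^3] = Σ y^3·P(Y=y)
 = (-1)·0.14 + 1·0.12 + 8·0.2 + 27·0.19 + 216·0.14 + 343·0.1 + 512·0.11
 = (-0.14) + 0.12 + 1.6 + 5.13 + 30.24 + 34.3 + 56.32
 = 127.57

127.57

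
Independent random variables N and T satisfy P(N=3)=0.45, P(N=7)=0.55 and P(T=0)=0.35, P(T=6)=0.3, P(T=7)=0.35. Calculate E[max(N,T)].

6.235

E[max(N,T)] = Σ_n Σ_t max(n,t) · P(N=n)P(T=t)
 = 3·0.1575 + 6·0.135 + 7·0.1575 + 7·0.1925 + 7·0.165 + 7·0.1925
 = 0.4725 + 0.81 + 1.1025 + 1.3475 + 1.155 + 1.3475
 = 6.235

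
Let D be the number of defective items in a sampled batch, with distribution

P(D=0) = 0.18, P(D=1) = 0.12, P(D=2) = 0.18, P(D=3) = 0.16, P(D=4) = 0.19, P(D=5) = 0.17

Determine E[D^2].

E[D^2] = Σ d^2·P(D=d)
 = 0·0.18 + 1·0.12 + 4·0.18 + 9·0.16 + 16·0.19 + 25·0.17
 = 0 + 0.12 + 0.72 + 1.44 + 3.04 + 4.25
 = 9.57

9.57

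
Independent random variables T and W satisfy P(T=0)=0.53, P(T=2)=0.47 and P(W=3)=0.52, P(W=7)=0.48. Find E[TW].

4.6248

E[TW] = Σ_t Σ_w tw · P(T=t)P(W=w)
 = 0·0.2756 + 0·0.2544 + 6·0.2444 + 14·0.2256
 = 0 + 0 + 1.4664 + 3.1584
 = 4.6248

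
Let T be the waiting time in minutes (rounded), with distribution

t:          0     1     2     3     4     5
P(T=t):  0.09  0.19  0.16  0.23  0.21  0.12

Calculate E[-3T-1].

E[-3T-1] = Σ (-3t-1)·P(T=t)
 = (-1)·0.09 + (-4)·0.19 + (-7)·0.16 + (-10)·0.23 + (-13)·0.21 + (-16)·0.12
 = (-0.09) + (-0.76) + (-1.12) + (-2.3) + (-2.73) + (-1.92)
 = -8.92

-8.92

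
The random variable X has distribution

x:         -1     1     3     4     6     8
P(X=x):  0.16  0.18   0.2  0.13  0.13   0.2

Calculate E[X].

3.52

E[X] = Σ x·P(X=x)
 = (-1)·0.16 + 1·0.18 + 3·0.2 + 4·0.13 + 6·0.13 + 8·0.2
 = (-0.16) + 0.18 + 0.6 + 0.52 + 0.78 + 1.6
 = 3.52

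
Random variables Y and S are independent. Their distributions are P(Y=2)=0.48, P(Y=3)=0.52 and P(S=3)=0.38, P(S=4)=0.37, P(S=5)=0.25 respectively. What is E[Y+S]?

6.39

E[Y+S] = Σ_y Σ_s (y+s) · P(Y=y)P(S=s)
 = 5·0.1824 + 6·0.1776 + 7·0.12 + 6·0.1976 + 7·0.1924 + 8·0.13
 = 0.912 + 1.0656 + 0.84 + 1.1856 + 1.3468 + 1.04
 = 6.39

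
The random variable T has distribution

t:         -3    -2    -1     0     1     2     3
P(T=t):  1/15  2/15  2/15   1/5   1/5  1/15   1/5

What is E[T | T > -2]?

1

P(T > -2) = 2/15 + 1/5 + 1/5 + 1/15 + 1/5 = 4/5.
E[T | T > -2] = [(-1)·2/15 + 0·1/5 + 1·1/5 + 2·1/15 + 3·1/5] / (4/5)
 = 4/5 / (4/5)
 = 1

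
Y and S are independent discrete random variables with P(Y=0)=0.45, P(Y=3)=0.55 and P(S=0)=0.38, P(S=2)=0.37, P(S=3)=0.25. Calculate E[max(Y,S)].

E[max(Y,S)] = Σ_y Σ_s max(y,s) · P(Y=y)P(S=s)
 = 0·0.171 + 2·0.1665 + 3·0.1125 + 3·0.209 + 3·0.2035 + 3·0.1375
 = 0 + 0.333 + 0.3375 + 0.627 + 0.6105 + 0.4125
 = 2.3205

2.3205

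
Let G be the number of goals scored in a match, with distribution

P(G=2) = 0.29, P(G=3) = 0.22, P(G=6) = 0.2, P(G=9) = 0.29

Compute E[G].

E[G] = Σ g·P(G=g)
 = 2·0.29 + 3·0.22 + 6·0.2 + 9·0.29
 = 0.58 + 0.66 + 1.2 + 2.61
 = 5.05

5.05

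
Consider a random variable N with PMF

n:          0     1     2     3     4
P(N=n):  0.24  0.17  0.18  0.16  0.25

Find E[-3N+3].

E[-3N+3] = Σ (-3n+3)·P(N=n)
 = 3·0.24 + 0·0.17 + (-3)·0.18 + (-6)·0.16 + (-9)·0.25
 = 0.72 + 0 + (-0.54) + (-0.96) + (-2.25)
 = -3.03

-3.03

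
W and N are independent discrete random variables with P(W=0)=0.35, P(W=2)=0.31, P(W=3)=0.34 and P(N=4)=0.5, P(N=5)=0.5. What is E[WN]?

7.38

E[WN] = Σ_w Σ_n wn · P(W=w)P(N=n)
 = 0·0.175 + 0·0.175 + 8·0.155 + 10·0.155 + 12·0.17 + 15·0.17
 = 0 + 0 + 1.24 + 1.55 + 2.04 + 2.55
 = 7.38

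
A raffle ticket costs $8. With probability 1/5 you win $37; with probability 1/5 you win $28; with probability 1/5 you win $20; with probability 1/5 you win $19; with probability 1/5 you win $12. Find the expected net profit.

E[payout] = 37·1/5 + 28·1/5 + 20·1/5 + 19·1/5 + 12·1/5
 = 37/5 + 28/5 + 4 + 19/5 + 12/5
 = 116/5
Net = 116/5 - 8 = 76/5

15.2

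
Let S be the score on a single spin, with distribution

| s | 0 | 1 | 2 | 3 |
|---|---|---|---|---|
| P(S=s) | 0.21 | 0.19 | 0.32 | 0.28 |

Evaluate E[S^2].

3.99

E[S^2] = Σ s^2·P(S=s)
 = 0·0.21 + 1·0.19 + 4·0.32 + 9·0.28
 = 0 + 0.19 + 1.28 + 2.52
 = 3.99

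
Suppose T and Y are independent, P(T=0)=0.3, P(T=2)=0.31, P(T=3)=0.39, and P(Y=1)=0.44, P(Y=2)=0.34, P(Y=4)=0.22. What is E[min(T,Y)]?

1.1778

E[min(T,Y)] = Σ_t Σ_y min(t,y) · P(T=t)P(Y=y)
 = 0·0.132 + 0·0.102 + 0·0.066 + 1·0.1364 + 2·0.1054 + 2·0.0682 + 1·0.1716 + 2·0.1326 + 3·0.0858
 = 0 + 0 + 0 + 0.1364 + 0.2108 + 0.1364 + 0.1716 + 0.2652 + 0.2574
 = 1.1778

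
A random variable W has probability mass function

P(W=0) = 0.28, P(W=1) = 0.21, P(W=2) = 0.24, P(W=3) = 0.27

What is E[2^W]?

E[2^W] = Σ 2^w·P(W=w)
 = 1·0.28 + 2·0.21 + 4·0.24 + 8·0.27
 = 0.28 + 0.42 + 0.96 + 2.16
 = 3.82

3.82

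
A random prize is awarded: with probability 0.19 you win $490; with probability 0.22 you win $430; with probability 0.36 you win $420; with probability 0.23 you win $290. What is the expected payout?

405.6

E[payout] = 490·0.19 + 430·0.22 + 420·0.36 + 290·0.23
 = 93.1 + 94.6 + 151.2 + 66.7
 = 405.6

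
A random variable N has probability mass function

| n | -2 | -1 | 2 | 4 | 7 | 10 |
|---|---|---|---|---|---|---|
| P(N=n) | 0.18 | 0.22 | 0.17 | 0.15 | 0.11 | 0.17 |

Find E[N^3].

E[N^3] = Σ n^3·P(N=n)
 = (-8)·0.18 + (-1)·0.22 + 8·0.17 + 64·0.15 + 343·0.11 + 1000·0.17
 = (-1.44) + (-0.22) + 1.36 + 9.6 + 37.73 + 170
 = 217.03

217.03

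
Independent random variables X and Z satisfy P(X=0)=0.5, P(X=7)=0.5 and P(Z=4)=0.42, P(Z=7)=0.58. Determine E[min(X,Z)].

2.87

E[min(X,Z)] = Σ_x Σ_z min(x,z) · P(X=x)P(Z=z)
 = 0·0.21 + 0·0.29 + 4·0.21 + 7·0.29
 = 0 + 0 + 0.84 + 2.03
 = 2.87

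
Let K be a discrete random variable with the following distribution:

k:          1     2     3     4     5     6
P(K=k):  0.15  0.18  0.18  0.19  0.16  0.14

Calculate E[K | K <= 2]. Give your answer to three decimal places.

P(K <= 2) = 0.15 + 0.18 = 0.33.
E[K | K <= 2] = [1·0.15 + 2·0.18] / 0.33
 = 0.51 / 0.33
 = 17/11

1.545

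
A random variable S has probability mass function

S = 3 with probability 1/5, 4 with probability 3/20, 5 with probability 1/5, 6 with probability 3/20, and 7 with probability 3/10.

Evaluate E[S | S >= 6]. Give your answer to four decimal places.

P(S >= 6) = 3/20 + 3/10 = 9/20.
E[S | S >= 6] = [6·3/20 + 7·3/10] / (9/20)
 = 3 / (9/20)
 = 20/3

6.6667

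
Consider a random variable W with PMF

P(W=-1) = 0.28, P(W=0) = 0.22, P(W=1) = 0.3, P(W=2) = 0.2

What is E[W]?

E[W] = Σ w·P(W=w)
 = (-1)·0.28 + 0·0.22 + 1·0.3 + 2·0.2
 = (-0.28) + 0 + 0.3 + 0.4
 = 0.42

0.42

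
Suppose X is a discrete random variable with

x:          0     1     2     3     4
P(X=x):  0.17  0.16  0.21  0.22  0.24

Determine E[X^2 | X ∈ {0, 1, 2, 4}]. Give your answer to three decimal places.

6.205

P(X ∈ {0, 1, 2, 4}) = 0.17 + 0.16 + 0.21 + 0.24 = 0.78.
E[X^2 | X ∈ {0, 1, 2, 4}] = [0·0.17 + 1·0.16 + 4·0.21 + 16·0.24] / 0.78
 = 4.84 / 0.78
 = 242/39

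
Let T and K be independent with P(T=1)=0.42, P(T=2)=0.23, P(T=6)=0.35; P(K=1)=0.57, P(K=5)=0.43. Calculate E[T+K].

E[T+K] = Σ_t Σ_k (t+k) · P(T=t)P(K=k)
 = 2·0.2394 + 6·0.1806 + 3·0.1311 + 7·0.0989 + 7·0.1995 + 11·0.1505
 = 0.4788 + 1.0836 + 0.3933 + 0.6923 + 1.3965 + 1.6555
 = 5.7

5.7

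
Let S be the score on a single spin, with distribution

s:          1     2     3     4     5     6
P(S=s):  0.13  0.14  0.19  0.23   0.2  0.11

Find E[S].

E[S] = Σ s·P(S=s)
 = 1·0.13 + 2·0.14 + 3·0.19 + 4·0.23 + 5·0.2 + 6·0.11
 = 0.13 + 0.28 + 0.57 + 0.92 + 1 + 0.66
 = 3.56

3.56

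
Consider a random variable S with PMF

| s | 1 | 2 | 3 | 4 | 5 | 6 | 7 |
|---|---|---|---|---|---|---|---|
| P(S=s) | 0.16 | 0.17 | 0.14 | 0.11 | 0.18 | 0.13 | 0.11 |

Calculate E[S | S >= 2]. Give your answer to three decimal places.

4.345

P(S >= 2) = 0.17 + 0.14 + 0.11 + 0.18 + 0.13 + 0.11 = 0.84.
E[S | S >= 2] = [2·0.17 + 3·0.14 + 4·0.11 + 5·0.18 + 6·0.13 + 7·0.11] / 0.84
 = 3.65 / 0.84
 = 365/84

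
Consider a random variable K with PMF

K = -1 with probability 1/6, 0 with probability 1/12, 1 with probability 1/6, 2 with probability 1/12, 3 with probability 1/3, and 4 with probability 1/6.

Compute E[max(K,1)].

2.25

E[max(K,1)] = Σ max(k,1)·P(K=k)
 = 1·1/6 + 1·1/12 + 1·1/6 + 2·1/12 + 3·1/3 + 4·1/6
 = 1/6 + 1/12 + 1/6 + 1/6 + 1 + 2/3
 = 9/4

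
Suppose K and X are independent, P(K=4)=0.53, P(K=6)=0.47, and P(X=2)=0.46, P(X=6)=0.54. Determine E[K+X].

E[K+X] = Σ_k Σ_x (k+x) · P(K=k)P(X=x)
 = 6·0.2438 + 10·0.2862 + 8·0.2162 + 12·0.2538
 = 1.4628 + 2.862 + 1.7296 + 3.0456
 = 9.1

9.1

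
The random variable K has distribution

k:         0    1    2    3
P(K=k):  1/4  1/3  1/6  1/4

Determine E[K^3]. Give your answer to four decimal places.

E[K^3] = Σ k^3·P(K=k)
 = 0·1/4 + 1·1/3 + 8·1/6 + 27·1/4
 = 0 + 1/3 + 4/3 + 27/4
 = 101/12

8.4167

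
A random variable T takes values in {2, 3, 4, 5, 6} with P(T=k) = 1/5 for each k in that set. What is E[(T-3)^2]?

3

E[(T-3)^2] = Σ (t-3)^2·P(T=t)
 = 1·1/5 + 0·1/5 + 1·1/5 + 4·1/5 + 9·1/5
 = 1/5 + 0 + 1/5 + 4/5 + 9/5
 = 3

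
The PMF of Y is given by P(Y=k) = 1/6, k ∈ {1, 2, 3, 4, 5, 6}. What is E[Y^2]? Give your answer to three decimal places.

15.167

E[Y^2] = Σ y^2·P(Y=y)
 = 1·1/6 + 4·1/6 + 9·1/6 + 16·1/6 + 25·1/6 + 36·1/6
 = 1/6 + 2/3 + 3/2 + 8/3 + 25/6 + 6
 = 91/6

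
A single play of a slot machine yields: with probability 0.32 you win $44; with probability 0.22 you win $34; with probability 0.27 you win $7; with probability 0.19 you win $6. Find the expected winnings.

E[payout] = 44·0.32 + 34·0.22 + 7·0.27 + 6·0.19
 = 14.08 + 7.48 + 1.89 + 1.14
 = 24.59

24.59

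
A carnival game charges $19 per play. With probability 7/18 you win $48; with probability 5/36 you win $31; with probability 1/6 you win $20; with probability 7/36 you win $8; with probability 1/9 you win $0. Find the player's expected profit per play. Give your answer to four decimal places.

8.8611

E[payout] = 48·7/18 + 31·5/36 + 20·1/6 + 8·7/36 + 0·1/9
 = 56/3 + 155/36 + 10/3 + 14/9 + 0
 = 1003/36
Net = 1003/36 - 19 = 319/36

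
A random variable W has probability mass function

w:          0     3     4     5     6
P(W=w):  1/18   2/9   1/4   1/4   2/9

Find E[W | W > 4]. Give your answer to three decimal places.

5.471

P(W > 4) = 1/4 + 2/9 = 17/36.
E[W | W > 4] = [5·1/4 + 6·2/9] / (17/36)
 = 31/12 / (17/36)
 = 93/17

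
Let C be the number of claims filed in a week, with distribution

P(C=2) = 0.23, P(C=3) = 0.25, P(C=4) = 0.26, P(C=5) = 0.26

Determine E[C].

E[C] = Σ c·P(C=c)
 = 2·0.23 + 3·0.25 + 4·0.26 + 5·0.26
 = 0.46 + 0.75 + 1.04 + 1.3
 = 3.55

3.55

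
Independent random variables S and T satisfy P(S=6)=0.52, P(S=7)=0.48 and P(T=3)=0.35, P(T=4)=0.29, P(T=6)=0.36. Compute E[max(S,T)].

E[max(S,T)] = Σ_s Σ_t max(s,t) · P(S=s)P(T=t)
 = 6·0.182 + 6·0.1508 + 6·0.1872 + 7·0.168 + 7·0.1392 + 7·0.1728
 = 1.092 + 0.9048 + 1.1232 + 1.176 + 0.9744 + 1.2096
 = 6.48

6.48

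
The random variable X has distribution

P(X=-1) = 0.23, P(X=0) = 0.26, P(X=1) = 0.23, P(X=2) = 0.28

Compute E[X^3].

2.24

E[X^3] = Σ x^3·P(X=x)
 = (-1)·0.23 + 0·0.26 + 1·0.23 + 8·0.28
 = (-0.23) + 0 + 0.23 + 2.24
 = 2.24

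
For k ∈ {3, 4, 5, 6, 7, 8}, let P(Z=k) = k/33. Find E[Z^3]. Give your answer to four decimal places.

265.3030

E[Z^3] = Σ z^3·P(Z=z)
 = 27·1/11 + 64·4/33 + 125·5/33 + 216·2/11 + 343·7/33 + 512·8/33
 = 27/11 + 256/33 + 625/33 + 432/11 + 2401/33 + 4096/33
 = 8755/33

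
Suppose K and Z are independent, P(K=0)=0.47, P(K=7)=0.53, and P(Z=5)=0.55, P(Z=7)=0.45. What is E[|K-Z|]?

E[|K-Z|] = Σ_k Σ_z |k-z| · P(K=k)P(Z=z)
 = 5·0.2585 + 7·0.2115 + 2·0.2915 + 0·0.2385
 = 1.2925 + 1.4805 + 0.583 + 0
 = 3.356

3.356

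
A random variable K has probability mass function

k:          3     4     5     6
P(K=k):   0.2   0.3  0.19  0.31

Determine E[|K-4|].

E[|K-4|] = Σ |k-4|·P(K=k)
 = 1·0.2 + 0·0.3 + 1·0.19 + 2·0.31
 = 0.2 + 0 + 0.19 + 0.62
 = 1.01

1.01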